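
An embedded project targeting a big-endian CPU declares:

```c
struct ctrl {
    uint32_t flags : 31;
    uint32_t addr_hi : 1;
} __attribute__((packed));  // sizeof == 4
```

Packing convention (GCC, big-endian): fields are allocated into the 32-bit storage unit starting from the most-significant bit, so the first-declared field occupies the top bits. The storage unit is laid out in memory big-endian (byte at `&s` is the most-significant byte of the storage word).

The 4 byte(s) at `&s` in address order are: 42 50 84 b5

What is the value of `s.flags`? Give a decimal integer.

[0]=0x42 [1]=0x50 [2]=0x84 [3]=0xb5 (big-endian) → word 0x425084b5
flags:31 @ bit 1 → (0x425084b5>>1)&0x7fffffff = 0x2128425a  ←
addr_hi:1 @ bit 0 → (0x425084b5>>0)&0x1 = 0x1

556286554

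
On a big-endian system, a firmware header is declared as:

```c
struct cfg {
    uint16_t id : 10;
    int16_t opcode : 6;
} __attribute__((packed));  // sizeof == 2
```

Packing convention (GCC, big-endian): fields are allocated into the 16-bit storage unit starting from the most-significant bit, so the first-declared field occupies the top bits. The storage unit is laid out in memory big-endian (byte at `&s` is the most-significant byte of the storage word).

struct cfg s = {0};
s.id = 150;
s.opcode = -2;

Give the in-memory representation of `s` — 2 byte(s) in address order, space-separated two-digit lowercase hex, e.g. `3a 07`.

id (10b) val=150 bits=0x96 at bit 6: 0x2580
opcode (6b) val=-2 bits=0x3e at bit 0: 0x25be
word = 0x25be → big-endian bytes:
  [0]=0x25  [1]=0xbe

25 be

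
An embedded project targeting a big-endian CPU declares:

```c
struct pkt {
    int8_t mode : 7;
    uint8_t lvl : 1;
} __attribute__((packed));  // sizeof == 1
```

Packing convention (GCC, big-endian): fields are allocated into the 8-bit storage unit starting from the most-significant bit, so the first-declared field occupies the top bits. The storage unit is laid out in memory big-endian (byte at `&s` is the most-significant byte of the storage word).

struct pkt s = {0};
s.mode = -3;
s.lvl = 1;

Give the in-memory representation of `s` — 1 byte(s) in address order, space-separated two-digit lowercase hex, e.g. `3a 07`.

fb

mode:7 = -3 → 0x7d << 1 → word 0xfa
lvl:1 = 1 → 0x1 << 0 → word 0xfb
word = 0xfb → big-endian bytes:
  [0]=0xfb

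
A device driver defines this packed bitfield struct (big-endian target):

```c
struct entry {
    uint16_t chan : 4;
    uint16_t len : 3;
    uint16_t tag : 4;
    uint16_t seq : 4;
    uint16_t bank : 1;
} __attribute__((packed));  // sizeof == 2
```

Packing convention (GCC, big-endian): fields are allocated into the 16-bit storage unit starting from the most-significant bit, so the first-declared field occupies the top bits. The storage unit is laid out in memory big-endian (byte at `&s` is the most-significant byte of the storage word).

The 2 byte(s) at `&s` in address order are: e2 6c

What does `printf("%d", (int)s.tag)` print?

3

[0]=0xe2 [1]=0x6c (big-endian) → word 0xe26c
chan [12+:4] = (word>>12) & 0xf = 14
len [9+:3] = (word>>9) & 0x7 = 1
tag [5+:4] = (word>>5) & 0xf = 3  ←
seq [1+:4] = (word>>1) & 0xf = 6
bank [0+:1] = (word>>0) & 0x1 = 0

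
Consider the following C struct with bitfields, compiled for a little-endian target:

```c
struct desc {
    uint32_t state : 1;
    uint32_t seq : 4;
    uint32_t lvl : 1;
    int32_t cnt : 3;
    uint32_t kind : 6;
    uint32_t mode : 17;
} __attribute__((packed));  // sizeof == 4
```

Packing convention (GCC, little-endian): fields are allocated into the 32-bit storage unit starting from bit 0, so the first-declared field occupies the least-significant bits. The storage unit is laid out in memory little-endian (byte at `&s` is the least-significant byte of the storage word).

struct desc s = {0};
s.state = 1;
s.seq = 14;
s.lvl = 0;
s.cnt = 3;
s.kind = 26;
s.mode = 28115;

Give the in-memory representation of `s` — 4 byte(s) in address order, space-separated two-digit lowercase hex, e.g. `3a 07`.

state:1 = 1 → 0x1 << 0 → word 0x00000001
seq:4 = 14 → 0xe << 1 → word 0x0000001d
lvl:1 = 0 → 0x0 << 5 → word 0x0000001d
cnt:3 = 3 → 0x3 << 6 → word 0x000000dd
kind:6 = 26 → 0x1a << 9 → word 0x000034dd
mode:17 = 28115 → 0x6dd3 << 15 → word 0x36e9b4dd
word = 0x36e9b4dd → little-endian bytes:
  [0]=0xdd  [1]=0xb4  [2]=0xe9  [3]=0x36

dd b4 e9 36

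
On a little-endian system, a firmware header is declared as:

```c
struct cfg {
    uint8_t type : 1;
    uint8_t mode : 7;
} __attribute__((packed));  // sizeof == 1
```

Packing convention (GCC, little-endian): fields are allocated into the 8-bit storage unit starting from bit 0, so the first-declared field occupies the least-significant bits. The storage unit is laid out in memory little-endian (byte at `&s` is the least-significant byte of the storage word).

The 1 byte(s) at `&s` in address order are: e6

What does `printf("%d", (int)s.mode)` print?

115

[0]=0xe6 (little-endian) → word 0xe6
type:1 @ bit 0 → (0xe6>>0)&0x1 = 0x0
mode:7 @ bit 1 → (0xe6>>1)&0x7f = 0x73  ←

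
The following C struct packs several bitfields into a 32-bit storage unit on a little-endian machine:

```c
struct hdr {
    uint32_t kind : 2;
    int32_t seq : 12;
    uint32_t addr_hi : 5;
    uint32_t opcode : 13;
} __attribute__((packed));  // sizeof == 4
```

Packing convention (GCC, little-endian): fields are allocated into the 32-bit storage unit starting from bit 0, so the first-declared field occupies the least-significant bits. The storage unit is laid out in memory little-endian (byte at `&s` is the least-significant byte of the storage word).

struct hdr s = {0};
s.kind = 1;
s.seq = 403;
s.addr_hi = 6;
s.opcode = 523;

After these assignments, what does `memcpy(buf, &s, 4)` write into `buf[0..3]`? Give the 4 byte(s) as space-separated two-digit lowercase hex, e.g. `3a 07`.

4d 86 59 10

[0+:2] kind=1 & 0x3 = 0x1; word=0x00000001
[2+:12] seq=403 & 0xfff = 0x193; word=0x0000064d
[14+:5] addr_hi=6 & 0x1f = 0x6; word=0x0001864d
[19+:13] opcode=523 & 0x1fff = 0x20b; word=0x1059864d
word = 0x1059864d → little-endian bytes:
  [0]=0x4d  [1]=0x86  [2]=0x59  [3]=0x10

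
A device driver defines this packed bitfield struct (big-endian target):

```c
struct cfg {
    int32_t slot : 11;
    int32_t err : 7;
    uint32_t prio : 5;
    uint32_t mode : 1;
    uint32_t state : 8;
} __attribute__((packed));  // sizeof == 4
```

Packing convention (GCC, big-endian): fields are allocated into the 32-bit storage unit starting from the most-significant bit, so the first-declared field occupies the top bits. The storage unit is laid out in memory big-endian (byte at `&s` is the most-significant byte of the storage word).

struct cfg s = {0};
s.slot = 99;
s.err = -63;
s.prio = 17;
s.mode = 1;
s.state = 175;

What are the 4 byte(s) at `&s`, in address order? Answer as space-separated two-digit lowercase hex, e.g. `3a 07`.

0c 70 63 af

[21+:11] slot=99 & 0x7ff = 0x63; word=0x0c600000
[14+:7] err=-63 & 0x7f = 0x41; word=0x0c704000
[9+:5] prio=17 & 0x1f = 0x11; word=0x0c706200
[8+:1] mode=1 & 0x1 = 0x1; word=0x0c706300
[0+:8] state=175 & 0xff = 0xaf; word=0x0c7063af
word = 0x0c7063af → big-endian bytes:
  [0]=0x0c  [1]=0x70  [2]=0x63  [3]=0xaf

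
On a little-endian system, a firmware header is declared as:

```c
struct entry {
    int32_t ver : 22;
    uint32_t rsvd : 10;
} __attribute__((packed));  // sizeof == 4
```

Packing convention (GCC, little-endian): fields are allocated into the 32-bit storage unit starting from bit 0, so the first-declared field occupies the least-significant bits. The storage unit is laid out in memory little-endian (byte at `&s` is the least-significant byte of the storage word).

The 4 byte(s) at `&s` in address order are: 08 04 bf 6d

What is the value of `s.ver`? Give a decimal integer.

[0]=0x08 [1]=0x04 [2]=0xbf [3]=0x6d (little-endian) → word 0x6dbf0408
ver:22 @ bit 0 → (0x6dbf0408>>0)&0x3fffff = 0x3f0408  ←
rsvd:10 @ bit 22 → (0x6dbf0408>>22)&0x3ff = 0x1b6
ver signed 22b, MSB=1: 4129800 - 4194304 = -64504

-64504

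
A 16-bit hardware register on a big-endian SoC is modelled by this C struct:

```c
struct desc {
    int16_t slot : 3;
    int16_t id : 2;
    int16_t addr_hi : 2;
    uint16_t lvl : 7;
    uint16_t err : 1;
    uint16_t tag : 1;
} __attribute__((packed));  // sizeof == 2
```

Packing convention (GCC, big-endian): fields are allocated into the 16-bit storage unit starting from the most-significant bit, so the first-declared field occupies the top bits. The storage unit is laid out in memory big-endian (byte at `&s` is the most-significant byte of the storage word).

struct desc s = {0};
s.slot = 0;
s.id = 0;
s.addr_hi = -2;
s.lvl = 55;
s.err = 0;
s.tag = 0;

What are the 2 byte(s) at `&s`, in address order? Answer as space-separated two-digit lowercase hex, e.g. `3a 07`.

slot (3b) val=0 bits=0x0 at bit 13: 0x0000
id (2b) val=0 bits=0x0 at bit 11: 0x0000
addr_hi (2b) val=-2 bits=0x2 at bit 9: 0x0400
lvl (7b) val=55 bits=0x37 at bit 2: 0x04dc
err (1b) val=0 bits=0x0 at bit 1: 0x04dc
tag (1b) val=0 bits=0x0 at bit 0: 0x04dc
word = 0x04dc → big-endian bytes:
  [0]=0x04  [1]=0xdc

04 dc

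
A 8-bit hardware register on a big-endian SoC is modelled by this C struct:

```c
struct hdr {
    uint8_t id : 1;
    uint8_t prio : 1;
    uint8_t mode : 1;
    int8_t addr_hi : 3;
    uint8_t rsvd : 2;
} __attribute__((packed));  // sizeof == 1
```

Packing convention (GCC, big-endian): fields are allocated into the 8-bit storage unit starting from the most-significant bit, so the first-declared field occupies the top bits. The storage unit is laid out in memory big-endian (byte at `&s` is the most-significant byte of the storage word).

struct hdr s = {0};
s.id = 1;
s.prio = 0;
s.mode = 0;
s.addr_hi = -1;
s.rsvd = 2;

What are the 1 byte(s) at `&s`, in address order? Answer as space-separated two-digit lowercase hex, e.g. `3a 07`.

id (1b) val=1 bits=0x1 at bit 7: 0x80
prio (1b) val=0 bits=0x0 at bit 6: 0x80
mode (1b) val=0 bits=0x0 at bit 5: 0x80
addr_hi (3b) val=-1 bits=0x7 at bit 2: 0x9c
rsvd (2b) val=2 bits=0x2 at bit 0: 0x9e
word = 0x9e → big-endian bytes:
  [0]=0x9e

9e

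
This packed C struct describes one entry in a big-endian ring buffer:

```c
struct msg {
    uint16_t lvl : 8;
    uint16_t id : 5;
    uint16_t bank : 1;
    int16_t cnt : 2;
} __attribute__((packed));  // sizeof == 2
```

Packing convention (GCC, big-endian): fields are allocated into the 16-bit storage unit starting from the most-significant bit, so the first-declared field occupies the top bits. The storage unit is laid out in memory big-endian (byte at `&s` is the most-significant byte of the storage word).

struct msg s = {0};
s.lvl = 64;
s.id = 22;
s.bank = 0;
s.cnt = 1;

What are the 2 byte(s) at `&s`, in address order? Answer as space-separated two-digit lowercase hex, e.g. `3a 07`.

lvl (8b) val=64 bits=0x40 at bit 8: 0x4000
id (5b) val=22 bits=0x16 at bit 3: 0x40b0
bank (1b) val=0 bits=0x0 at bit 2: 0x40b0
cnt (2b) val=1 bits=0x1 at bit 0: 0x40b1
word = 0x40b1 → big-endian bytes:
  [0]=0x40  [1]=0xb1

40 b1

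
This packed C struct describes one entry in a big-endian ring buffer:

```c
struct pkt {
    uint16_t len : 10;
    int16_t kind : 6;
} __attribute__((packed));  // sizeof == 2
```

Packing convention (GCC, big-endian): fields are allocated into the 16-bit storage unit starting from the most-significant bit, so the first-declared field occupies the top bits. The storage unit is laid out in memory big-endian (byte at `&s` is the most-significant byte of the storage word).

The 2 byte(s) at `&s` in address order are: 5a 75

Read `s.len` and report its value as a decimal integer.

[0]=0x5a [1]=0x75 (big-endian) → word 0x5a75
len:10 @ bit 6 → (0x5a75>>6)&0x3ff = 0x169  ←
kind:6 @ bit 0 → (0x5a75>>0)&0x3f = 0x35

361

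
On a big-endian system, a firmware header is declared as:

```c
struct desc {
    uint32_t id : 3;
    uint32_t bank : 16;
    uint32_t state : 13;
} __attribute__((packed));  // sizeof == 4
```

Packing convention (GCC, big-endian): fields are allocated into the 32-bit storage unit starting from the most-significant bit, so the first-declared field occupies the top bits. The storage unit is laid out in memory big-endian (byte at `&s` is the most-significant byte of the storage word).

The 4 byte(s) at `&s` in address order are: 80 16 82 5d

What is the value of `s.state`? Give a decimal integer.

605

[0]=0x80 [1]=0x16 [2]=0x82 [3]=0x5d (big-endian) → word 0x8016825d
id:3 @ bit 29 → (0x8016825d>>29)&0x7 = 0x4
bank:16 @ bit 13 → (0x8016825d>>13)&0xffff = 0xb4
state:13 @ bit 0 → (0x8016825d>>0)&0x1fff = 0x25d  ←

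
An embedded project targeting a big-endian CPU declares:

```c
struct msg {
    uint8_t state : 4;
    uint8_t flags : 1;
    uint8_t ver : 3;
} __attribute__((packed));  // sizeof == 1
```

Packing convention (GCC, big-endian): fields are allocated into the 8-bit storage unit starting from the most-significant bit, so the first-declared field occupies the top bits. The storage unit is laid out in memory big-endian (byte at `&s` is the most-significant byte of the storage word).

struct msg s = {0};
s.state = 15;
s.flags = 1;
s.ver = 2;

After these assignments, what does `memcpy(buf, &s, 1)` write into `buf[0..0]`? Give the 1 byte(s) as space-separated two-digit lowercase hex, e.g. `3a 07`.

fa

[4+:4] state=15 & 0xf = 0xf; word=0xf0
[3+:1] flags=1 & 0x1 = 0x1; word=0xf8
[0+:3] ver=2 & 0x7 = 0x2; word=0xfa
word = 0xfa → big-endian bytes:
  [0]=0xfa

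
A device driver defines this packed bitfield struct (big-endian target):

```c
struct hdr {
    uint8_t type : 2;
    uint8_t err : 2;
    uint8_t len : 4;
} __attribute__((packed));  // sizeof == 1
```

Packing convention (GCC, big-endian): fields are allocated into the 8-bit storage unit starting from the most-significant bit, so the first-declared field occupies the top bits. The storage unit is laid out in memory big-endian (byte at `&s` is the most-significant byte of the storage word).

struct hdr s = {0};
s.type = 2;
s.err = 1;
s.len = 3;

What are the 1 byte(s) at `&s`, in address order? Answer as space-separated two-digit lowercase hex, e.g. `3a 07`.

type (2b) val=2 bits=0x2 at bit 6: 0x80
err (2b) val=1 bits=0x1 at bit 4: 0x90
len (4b) val=3 bits=0x3 at bit 0: 0x93
word = 0x93 → big-endian bytes:
  [0]=0x93

93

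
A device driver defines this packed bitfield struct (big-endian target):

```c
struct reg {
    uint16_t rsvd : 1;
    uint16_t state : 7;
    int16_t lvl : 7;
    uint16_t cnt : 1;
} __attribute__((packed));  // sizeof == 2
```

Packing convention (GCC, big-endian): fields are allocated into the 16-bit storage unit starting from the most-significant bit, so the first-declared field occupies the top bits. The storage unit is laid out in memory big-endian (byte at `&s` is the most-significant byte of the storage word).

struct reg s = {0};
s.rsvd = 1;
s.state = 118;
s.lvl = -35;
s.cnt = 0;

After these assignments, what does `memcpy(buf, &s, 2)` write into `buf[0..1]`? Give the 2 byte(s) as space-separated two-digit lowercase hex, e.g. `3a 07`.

[15+:1] rsvd=1 & 0x1 = 0x1; word=0x8000
[8+:7] state=118 & 0x7f = 0x76; word=0xf600
[1+:7] lvl=-35 & 0x7f = 0x5d; word=0xf6ba
[0+:1] cnt=0 & 0x1 = 0x0; word=0xf6ba
word = 0xf6ba → big-endian bytes:
  [0]=0xf6  [1]=0xba

f6 ba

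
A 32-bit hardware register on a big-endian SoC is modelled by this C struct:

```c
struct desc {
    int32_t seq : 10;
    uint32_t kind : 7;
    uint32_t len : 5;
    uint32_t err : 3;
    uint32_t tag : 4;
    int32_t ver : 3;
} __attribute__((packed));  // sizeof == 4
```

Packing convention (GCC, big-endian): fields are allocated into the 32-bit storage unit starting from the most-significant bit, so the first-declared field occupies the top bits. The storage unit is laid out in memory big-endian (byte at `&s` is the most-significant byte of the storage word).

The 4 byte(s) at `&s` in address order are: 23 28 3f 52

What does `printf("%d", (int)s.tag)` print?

[0]=0x23 [1]=0x28 [2]=0x3f [3]=0x52 (big-endian) → word 0x23283f52
seq [22+:10] = (word>>22) & 0x3ff = 140
kind [15+:7] = (word>>15) & 0x7f = 80
len [10+:5] = (word>>10) & 0x1f = 15
err [7+:3] = (word>>7) & 0x7 = 6
tag [3+:4] = (word>>3) & 0xf = 10  ←
ver [0+:3] = (word>>0) & 0x7 = 2

10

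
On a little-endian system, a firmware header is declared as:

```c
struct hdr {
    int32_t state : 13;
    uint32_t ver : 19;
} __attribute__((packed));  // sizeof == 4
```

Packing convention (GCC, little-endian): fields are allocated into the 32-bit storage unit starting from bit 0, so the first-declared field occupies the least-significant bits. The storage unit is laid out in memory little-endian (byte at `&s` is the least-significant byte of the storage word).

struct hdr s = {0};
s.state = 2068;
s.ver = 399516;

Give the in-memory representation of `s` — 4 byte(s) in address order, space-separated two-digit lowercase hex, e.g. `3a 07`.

state (13b) val=2068 bits=0x814 at bit 0: 0x00000814
ver (19b) val=399516 bits=0x6189c at bit 13: 0xc3138814
word = 0xc3138814 → little-endian bytes:
  [0]=0x14  [1]=0x88  [2]=0x13  [3]=0xc3

14 88 13 c3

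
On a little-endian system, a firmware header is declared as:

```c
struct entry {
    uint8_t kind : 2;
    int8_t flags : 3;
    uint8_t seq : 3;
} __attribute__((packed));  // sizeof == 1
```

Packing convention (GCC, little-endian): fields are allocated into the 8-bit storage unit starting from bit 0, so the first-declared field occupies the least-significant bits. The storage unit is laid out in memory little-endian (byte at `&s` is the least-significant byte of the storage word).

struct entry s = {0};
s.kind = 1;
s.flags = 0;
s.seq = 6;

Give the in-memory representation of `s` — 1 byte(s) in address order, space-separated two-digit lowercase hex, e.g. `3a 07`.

c1

kind (2b) val=1 bits=0x1 at bit 0: 0x01
flags (3b) val=0 bits=0x0 at bit 2: 0x01
seq (3b) val=6 bits=0x6 at bit 5: 0xc1
word = 0xc1 → little-endian bytes:
  [0]=0xc1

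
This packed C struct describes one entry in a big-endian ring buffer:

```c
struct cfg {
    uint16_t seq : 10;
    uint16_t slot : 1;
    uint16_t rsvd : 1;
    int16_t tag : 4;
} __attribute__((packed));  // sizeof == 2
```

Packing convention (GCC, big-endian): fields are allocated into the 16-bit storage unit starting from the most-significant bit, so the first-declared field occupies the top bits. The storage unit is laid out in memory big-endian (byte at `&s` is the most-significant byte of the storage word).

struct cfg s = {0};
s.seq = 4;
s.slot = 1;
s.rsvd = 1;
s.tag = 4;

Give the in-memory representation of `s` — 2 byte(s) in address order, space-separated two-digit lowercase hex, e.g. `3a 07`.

01 34

seq:10 = 4 → 0x4 << 6 → word 0x0100
slot:1 = 1 → 0x1 << 5 → word 0x0120
rsvd:1 = 1 → 0x1 << 4 → word 0x0130
tag:4 = 4 → 0x4 << 0 → word 0x0134
word = 0x0134 → big-endian bytes:
  [0]=0x01  [1]=0x34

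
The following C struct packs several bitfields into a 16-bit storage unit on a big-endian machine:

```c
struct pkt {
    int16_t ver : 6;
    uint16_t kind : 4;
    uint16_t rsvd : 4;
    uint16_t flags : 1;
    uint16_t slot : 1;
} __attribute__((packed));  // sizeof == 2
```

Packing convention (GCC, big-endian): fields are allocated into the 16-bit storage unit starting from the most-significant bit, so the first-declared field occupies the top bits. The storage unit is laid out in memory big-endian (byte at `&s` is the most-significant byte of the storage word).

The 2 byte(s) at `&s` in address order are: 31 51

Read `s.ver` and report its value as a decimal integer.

[0]=0x31 [1]=0x51 (big-endian) → word 0x3151
ver [10+:6] = (word>>10) & 0x3f = 12  ←
kind [6+:4] = (word>>6) & 0xf = 5
rsvd [2+:4] = (word>>2) & 0xf = 4
flags [1+:1] = (word>>1) & 0x1 = 0
slot [0+:1] = (word>>0) & 0x1 = 1
ver signed 6b, MSB=0: value = 12

12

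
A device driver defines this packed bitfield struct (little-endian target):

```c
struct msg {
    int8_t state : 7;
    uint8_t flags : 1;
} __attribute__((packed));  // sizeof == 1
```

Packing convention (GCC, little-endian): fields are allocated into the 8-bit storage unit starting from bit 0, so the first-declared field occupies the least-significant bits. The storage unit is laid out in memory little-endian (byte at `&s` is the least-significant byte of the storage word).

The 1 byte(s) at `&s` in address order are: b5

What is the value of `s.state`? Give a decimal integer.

[0]=0xb5 (little-endian) → word 0xb5
state [0+:7] = (word>>0) & 0x7f = 53  ←
flags [7+:1] = (word>>7) & 0x1 = 1
state signed 7b, MSB=0: value = 53

53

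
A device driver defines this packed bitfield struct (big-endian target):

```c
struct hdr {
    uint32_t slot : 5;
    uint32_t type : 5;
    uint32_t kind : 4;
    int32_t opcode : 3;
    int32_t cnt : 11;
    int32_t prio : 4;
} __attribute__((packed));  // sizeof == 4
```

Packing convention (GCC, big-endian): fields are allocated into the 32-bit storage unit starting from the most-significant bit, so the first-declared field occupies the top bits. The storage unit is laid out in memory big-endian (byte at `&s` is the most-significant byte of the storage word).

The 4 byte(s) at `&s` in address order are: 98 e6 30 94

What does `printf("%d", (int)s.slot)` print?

19

[0]=0x98 [1]=0xe6 [2]=0x30 [3]=0x94 (big-endian) → word 0x98e63094
slot [27+:5] = (word>>27) & 0x1f = 19  ←
type [22+:5] = (word>>22) & 0x1f = 3
kind [18+:4] = (word>>18) & 0xf = 9
opcode [15+:3] = (word>>15) & 0x7 = 4
cnt [4+:11] = (word>>4) & 0x7ff = 777
prio [0+:4] = (word>>0) & 0xf = 4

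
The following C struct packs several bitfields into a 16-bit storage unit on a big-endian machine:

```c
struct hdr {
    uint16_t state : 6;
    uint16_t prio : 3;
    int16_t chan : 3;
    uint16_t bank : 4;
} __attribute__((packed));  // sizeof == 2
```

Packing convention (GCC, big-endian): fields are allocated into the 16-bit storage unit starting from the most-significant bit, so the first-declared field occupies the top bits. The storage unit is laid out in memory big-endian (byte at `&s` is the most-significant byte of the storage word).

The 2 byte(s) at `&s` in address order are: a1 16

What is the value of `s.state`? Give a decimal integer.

[0]=0xa1 [1]=0x16 (big-endian) → word 0xa116
state:6 @ bit 10 → (0xa116>>10)&0x3f = 0x28  ←
prio:3 @ bit 7 → (0xa116>>7)&0x7 = 0x2
chan:3 @ bit 4 → (0xa116>>4)&0x7 = 0x1
bank:4 @ bit 0 → (0xa116>>0)&0xf = 0x6

40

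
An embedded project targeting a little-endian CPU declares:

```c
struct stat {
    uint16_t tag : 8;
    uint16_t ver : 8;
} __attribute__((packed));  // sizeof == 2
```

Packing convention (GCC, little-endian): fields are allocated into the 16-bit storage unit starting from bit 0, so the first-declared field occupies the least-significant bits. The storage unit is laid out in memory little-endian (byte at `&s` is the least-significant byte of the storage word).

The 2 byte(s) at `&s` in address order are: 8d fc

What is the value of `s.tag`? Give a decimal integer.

141

[0]=0x8d [1]=0xfc (little-endian) → word 0xfc8d
tag [0+:8] = (word>>0) & 0xff = 141  ←
ver [8+:8] = (word>>8) & 0xff = 252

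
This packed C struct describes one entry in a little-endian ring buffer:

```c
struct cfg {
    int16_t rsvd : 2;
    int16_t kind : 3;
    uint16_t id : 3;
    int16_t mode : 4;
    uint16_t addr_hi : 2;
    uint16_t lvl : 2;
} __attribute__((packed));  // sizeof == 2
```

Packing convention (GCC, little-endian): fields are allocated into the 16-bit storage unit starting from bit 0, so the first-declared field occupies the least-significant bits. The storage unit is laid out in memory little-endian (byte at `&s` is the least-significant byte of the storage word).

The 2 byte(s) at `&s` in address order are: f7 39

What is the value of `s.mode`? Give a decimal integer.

-7

[0]=0xf7 [1]=0x39 (little-endian) → word 0x39f7
rsvd [0+:2] = (word>>0) & 0x3 = 3
kind [2+:3] = (word>>2) & 0x7 = 5
id [5+:3] = (word>>5) & 0x7 = 7
mode [8+:4] = (word>>8) & 0xf = 9  ←
addr_hi [12+:2] = (word>>12) & 0x3 = 3
lvl [14+:2] = (word>>14) & 0x3 = 0
mode signed 4b, MSB=1: 9 - 16 = -7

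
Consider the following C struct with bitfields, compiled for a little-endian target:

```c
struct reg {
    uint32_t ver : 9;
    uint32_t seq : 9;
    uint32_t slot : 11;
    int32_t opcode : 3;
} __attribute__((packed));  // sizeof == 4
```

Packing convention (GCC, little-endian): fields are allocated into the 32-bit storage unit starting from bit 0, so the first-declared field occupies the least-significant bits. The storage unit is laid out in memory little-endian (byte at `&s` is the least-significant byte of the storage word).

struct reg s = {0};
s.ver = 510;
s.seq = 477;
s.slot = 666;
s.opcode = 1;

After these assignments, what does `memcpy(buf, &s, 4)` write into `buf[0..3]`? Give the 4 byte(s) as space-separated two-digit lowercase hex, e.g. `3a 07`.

fe bb 6b 2a

[0+:9] ver=510 & 0x1ff = 0x1fe; word=0x000001fe
[9+:9] seq=477 & 0x1ff = 0x1dd; word=0x0003bbfe
[18+:11] slot=666 & 0x7ff = 0x29a; word=0x0a6bbbfe
[29+:3] opcode=1 & 0x7 = 0x1; word=0x2a6bbbfe
word = 0x2a6bbbfe → little-endian bytes:
  [0]=0xfe  [1]=0xbb  [2]=0x6b  [3]=0x2a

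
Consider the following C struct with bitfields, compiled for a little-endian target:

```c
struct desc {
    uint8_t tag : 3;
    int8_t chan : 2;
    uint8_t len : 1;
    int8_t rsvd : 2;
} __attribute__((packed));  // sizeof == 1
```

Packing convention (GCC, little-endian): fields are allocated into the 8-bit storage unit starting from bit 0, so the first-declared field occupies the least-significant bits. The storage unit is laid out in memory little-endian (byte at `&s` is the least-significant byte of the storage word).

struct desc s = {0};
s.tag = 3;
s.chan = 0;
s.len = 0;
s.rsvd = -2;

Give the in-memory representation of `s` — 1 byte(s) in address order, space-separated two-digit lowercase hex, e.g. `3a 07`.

83

tag (3b) val=3 bits=0x3 at bit 0: 0x03
chan (2b) val=0 bits=0x0 at bit 3: 0x03
len (1b) val=0 bits=0x0 at bit 5: 0x03
rsvd (2b) val=-2 bits=0x2 at bit 6: 0x83
word = 0x83 → little-endian bytes:
  [0]=0x83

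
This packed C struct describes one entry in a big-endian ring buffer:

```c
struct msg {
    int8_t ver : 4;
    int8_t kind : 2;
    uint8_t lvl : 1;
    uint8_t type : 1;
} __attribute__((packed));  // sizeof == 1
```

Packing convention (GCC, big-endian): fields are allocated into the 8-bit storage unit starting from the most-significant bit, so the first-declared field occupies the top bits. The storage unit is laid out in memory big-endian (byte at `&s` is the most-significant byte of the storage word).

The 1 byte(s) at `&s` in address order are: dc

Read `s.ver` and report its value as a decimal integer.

[0]=0xdc (big-endian) → word 0xdc
ver:4 @ bit 4 → (0xdc>>4)&0xf = 0xd  ←
kind:2 @ bit 2 → (0xdc>>2)&0x3 = 0x3
lvl:1 @ bit 1 → (0xdc>>1)&0x1 = 0x0
type:1 @ bit 0 → (0xdc>>0)&0x1 = 0x0
ver signed 4b, MSB=1: 13 - 16 = -3

-3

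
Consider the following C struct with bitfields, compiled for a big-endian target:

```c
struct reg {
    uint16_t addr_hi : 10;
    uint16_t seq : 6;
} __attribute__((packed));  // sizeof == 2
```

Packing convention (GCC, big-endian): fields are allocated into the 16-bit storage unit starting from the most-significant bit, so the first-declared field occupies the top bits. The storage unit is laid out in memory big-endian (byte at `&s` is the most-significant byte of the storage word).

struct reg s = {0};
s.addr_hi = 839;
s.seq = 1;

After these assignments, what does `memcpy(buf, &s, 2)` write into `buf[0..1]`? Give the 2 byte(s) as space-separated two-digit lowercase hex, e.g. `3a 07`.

[6+:10] addr_hi=839 & 0x3ff = 0x347; word=0xd1c0
[0+:6] seq=1 & 0x3f = 0x1; word=0xd1c1
word = 0xd1c1 → big-endian bytes:
  [0]=0xd1  [1]=0xc1

d1 c1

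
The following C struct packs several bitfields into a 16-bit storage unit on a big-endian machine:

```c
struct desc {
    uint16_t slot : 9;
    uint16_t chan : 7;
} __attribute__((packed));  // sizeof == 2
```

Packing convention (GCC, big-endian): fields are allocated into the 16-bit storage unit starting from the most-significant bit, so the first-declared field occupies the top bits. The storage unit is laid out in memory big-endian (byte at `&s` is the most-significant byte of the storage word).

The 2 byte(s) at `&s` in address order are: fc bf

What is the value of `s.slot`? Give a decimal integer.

[0]=0xfc [1]=0xbf (big-endian) → word 0xfcbf
slot [7+:9] = (word>>7) & 0x1ff = 505  ←
chan [0+:7] = (word>>0) & 0x7f = 63

505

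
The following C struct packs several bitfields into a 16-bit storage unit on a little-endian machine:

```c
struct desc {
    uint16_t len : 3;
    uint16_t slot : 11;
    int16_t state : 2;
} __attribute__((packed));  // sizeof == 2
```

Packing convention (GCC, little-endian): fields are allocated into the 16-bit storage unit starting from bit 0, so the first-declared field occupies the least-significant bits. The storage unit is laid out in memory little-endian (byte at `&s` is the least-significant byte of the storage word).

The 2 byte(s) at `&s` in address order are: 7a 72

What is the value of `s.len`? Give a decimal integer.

2

[0]=0x7a [1]=0x72 (little-endian) → word 0x727a
len:3 @ bit 0 → (0x727a>>0)&0x7 = 0x2  ←
slot:11 @ bit 3 → (0x727a>>3)&0x7ff = 0x64f
state:2 @ bit 14 → (0x727a>>14)&0x3 = 0x1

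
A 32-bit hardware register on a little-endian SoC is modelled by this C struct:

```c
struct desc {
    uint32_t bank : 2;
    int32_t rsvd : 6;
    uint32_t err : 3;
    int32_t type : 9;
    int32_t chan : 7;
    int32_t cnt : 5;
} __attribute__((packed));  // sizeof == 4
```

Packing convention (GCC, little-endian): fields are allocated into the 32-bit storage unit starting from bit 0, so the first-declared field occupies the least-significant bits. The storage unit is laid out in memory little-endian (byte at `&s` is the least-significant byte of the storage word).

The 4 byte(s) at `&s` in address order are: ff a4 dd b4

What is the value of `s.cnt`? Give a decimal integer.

-10

[0]=0xff [1]=0xa4 [2]=0xdd [3]=0xb4 (little-endian) → word 0xb4dda4ff
bank [0+:2] = (word>>0) & 0x3 = 3
rsvd [2+:6] = (word>>2) & 0x3f = 63
err [8+:3] = (word>>8) & 0x7 = 4
type [11+:9] = (word>>11) & 0x1ff = 436
chan [20+:7] = (word>>20) & 0x7f = 77
cnt [27+:5] = (word>>27) & 0x1f = 22  ←
cnt signed 5b, MSB=1: 22 - 32 = -10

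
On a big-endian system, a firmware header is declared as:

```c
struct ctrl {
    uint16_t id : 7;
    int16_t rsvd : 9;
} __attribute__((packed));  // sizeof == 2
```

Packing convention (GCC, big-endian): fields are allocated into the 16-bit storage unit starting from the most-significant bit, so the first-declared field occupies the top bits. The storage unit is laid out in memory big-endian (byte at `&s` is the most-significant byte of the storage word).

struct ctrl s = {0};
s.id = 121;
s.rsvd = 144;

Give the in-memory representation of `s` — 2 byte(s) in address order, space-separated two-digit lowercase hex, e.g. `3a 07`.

[9+:7] id=121 & 0x7f = 0x79; word=0xf200
[0+:9] rsvd=144 & 0x1ff = 0x90; word=0xf290
word = 0xf290 → big-endian bytes:
  [0]=0xf2  [1]=0x90

f2 90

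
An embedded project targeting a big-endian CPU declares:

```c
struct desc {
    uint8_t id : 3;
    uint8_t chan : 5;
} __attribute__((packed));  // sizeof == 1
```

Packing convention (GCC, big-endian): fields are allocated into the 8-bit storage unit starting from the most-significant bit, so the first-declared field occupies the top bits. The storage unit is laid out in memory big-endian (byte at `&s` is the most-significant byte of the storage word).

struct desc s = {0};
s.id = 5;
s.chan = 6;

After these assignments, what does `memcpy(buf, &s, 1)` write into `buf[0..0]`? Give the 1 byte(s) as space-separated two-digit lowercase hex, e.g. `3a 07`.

a6

id:3 = 5 → 0x5 << 5 → word 0xa0
chan:5 = 6 → 0x6 << 0 → word 0xa6
word = 0xa6 → big-endian bytes:
  [0]=0xa6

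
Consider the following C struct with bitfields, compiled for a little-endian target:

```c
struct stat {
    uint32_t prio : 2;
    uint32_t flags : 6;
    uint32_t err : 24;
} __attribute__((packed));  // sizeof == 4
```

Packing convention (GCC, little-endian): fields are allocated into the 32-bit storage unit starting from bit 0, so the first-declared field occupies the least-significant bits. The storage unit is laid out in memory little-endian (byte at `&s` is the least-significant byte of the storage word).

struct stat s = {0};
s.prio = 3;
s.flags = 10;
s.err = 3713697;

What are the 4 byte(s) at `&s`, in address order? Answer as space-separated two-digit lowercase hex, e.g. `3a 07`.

2b a1 aa 38

prio (2b) val=3 bits=0x3 at bit 0: 0x00000003
flags (6b) val=10 bits=0xa at bit 2: 0x0000002b
err (24b) val=3713697 bits=0x38aaa1 at bit 8: 0x38aaa12b
word = 0x38aaa12b → little-endian bytes:
  [0]=0x2b  [1]=0xa1  [2]=0xaa  [3]=0x38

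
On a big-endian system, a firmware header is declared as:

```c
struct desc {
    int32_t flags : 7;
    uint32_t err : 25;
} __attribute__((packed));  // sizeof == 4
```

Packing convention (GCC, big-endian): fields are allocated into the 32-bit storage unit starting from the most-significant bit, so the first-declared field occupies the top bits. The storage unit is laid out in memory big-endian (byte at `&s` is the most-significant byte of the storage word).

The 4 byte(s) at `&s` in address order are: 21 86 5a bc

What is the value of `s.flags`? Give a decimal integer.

[0]=0x21 [1]=0x86 [2]=0x5a [3]=0xbc (big-endian) → word 0x21865abc
flags:7 @ bit 25 → (0x21865abc>>25)&0x7f = 0x10  ←
err:25 @ bit 0 → (0x21865abc>>0)&0x1ffffff = 0x1865abc
flags signed 7b, MSB=0: value = 16

16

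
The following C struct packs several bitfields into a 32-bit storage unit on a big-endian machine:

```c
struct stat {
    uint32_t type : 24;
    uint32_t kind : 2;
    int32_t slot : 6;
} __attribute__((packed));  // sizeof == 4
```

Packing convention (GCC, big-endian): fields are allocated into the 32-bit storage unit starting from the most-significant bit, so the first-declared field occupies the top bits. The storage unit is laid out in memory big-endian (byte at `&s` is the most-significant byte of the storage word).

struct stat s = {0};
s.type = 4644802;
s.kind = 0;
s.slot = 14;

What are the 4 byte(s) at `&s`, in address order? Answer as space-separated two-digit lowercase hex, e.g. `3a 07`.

[8+:24] type=4644802 & 0xffffff = 0x46dfc2; word=0x46dfc200
[6+:2] kind=0 & 0x3 = 0x0; word=0x46dfc200
[0+:6] slot=14 & 0x3f = 0xe; word=0x46dfc20e
word = 0x46dfc20e → big-endian bytes:
  [0]=0x46  [1]=0xdf  [2]=0xc2  [3]=0x0e

46 df c2 0e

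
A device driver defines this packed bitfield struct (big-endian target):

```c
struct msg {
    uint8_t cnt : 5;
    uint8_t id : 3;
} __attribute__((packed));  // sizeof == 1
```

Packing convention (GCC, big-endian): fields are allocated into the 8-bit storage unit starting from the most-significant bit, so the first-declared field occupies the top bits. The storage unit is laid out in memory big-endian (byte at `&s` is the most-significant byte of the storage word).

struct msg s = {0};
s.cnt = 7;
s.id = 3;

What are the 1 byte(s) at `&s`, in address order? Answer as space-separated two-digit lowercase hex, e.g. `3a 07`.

cnt (5b) val=7 bits=0x7 at bit 3: 0x38
id (3b) val=3 bits=0x3 at bit 0: 0x3b
word = 0x3b → big-endian bytes:
  [0]=0x3b

3b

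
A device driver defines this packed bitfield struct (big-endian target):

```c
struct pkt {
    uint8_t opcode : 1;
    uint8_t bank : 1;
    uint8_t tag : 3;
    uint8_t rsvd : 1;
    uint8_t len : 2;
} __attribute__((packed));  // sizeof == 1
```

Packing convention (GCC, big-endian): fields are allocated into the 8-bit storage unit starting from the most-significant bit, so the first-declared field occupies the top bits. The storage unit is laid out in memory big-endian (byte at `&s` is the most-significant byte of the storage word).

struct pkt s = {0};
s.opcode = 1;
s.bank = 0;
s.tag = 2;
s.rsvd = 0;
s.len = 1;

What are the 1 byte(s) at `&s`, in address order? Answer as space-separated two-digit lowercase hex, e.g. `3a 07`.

91

opcode (1b) val=1 bits=0x1 at bit 7: 0x80
bank (1b) val=0 bits=0x0 at bit 6: 0x80
tag (3b) val=2 bits=0x2 at bit 3: 0x90
rsvd (1b) val=0 bits=0x0 at bit 2: 0x90
len (2b) val=1 bits=0x1 at bit 0: 0x91
word = 0x91 → big-endian bytes:
  [0]=0x91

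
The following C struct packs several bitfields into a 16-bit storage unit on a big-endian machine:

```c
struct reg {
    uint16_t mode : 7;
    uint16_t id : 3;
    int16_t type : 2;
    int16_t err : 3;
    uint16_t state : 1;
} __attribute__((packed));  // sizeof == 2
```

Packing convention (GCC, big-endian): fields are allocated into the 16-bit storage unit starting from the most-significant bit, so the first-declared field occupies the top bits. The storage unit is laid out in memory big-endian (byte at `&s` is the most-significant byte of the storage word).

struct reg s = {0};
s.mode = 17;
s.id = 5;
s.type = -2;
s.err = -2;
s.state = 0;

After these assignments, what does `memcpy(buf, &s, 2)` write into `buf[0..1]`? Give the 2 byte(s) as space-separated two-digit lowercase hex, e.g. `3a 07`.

23 6c

mode:7 = 17 → 0x11 << 9 → word 0x2200
id:3 = 5 → 0x5 << 6 → word 0x2340
type:2 = -2 → 0x2 << 4 → word 0x2360
err:3 = -2 → 0x6 << 1 → word 0x236c
state:1 = 0 → 0x0 << 0 → word 0x236c
word = 0x236c → big-endian bytes:
  [0]=0x23  [1]=0x6c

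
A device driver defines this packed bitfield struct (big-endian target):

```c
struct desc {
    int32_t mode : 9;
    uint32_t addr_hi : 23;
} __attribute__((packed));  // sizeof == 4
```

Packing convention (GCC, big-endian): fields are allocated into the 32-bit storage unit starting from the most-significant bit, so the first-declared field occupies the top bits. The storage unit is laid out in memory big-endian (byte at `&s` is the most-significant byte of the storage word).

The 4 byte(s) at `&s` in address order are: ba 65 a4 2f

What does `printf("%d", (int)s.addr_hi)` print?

[0]=0xba [1]=0x65 [2]=0xa4 [3]=0x2f (big-endian) → word 0xba65a42f
mode [23+:9] = (word>>23) & 0x1ff = 372
addr_hi [0+:23] = (word>>0) & 0x7fffff = 6661167  ←

6661167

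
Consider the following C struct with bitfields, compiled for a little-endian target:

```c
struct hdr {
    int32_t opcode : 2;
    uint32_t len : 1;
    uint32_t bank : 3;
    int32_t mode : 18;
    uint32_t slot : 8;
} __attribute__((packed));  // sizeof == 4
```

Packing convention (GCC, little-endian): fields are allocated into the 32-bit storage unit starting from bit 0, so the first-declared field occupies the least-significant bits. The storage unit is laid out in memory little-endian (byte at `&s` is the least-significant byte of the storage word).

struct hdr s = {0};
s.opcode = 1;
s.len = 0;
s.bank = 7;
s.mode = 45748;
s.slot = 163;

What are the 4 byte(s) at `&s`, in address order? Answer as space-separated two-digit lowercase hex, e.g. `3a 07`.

39 ad 2c a3

opcode:2 = 1 → 0x1 << 0 → word 0x00000001
len:1 = 0 → 0x0 << 2 → word 0x00000001
bank:3 = 7 → 0x7 << 3 → word 0x00000039
mode:18 = 45748 → 0xb2b4 << 6 → word 0x002cad39
slot:8 = 163 → 0xa3 << 24 → word 0xa32cad39
word = 0xa32cad39 → little-endian bytes:
  [0]=0x39  [1]=0xad  [2]=0x2c  [3]=0xa3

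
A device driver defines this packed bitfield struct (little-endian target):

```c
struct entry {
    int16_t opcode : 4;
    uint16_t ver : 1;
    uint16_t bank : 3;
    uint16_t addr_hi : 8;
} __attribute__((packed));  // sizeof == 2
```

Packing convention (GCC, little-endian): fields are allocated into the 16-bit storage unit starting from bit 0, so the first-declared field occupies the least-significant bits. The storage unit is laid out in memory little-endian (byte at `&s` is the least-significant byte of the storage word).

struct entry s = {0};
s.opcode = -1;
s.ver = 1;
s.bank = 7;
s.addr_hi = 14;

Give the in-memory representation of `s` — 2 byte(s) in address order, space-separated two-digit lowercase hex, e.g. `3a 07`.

ff 0e

opcode:4 = -1 → 0xf << 0 → word 0x000f
ver:1 = 1 → 0x1 << 4 → word 0x001f
bank:3 = 7 → 0x7 << 5 → word 0x00ff
addr_hi:8 = 14 → 0xe << 8 → word 0x0eff
word = 0x0eff → little-endian bytes:
  [0]=0xff  [1]=0x0e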